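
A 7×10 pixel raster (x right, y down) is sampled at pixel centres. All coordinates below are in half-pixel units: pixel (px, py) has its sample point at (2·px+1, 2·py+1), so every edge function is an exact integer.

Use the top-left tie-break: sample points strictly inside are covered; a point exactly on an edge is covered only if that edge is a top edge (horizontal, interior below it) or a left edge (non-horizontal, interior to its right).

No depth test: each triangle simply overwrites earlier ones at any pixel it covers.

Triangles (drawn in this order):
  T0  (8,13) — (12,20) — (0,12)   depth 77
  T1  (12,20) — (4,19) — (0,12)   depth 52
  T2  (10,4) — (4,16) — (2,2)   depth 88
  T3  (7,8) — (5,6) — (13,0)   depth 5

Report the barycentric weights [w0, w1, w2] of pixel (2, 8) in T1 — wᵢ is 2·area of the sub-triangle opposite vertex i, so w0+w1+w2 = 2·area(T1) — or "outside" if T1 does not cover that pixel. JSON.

T0:
  2·area = 52
  edge (8, 13)→(12, 20): d=(4,7) right/bottom  bias=-1
  edge (12, 20)→(0, 12): d=(-12,-8) top-left  bias=+0
  edge (0, 12)→(8, 13): d=(8,1) right/bottom  bias=-1
    (1,6)@(3, 13): e=[35,12,5] → █
    (2,6)@(5, 13): e=[21,28,3] → █
    (3,6)@(7, 13): e=[7,44,1] → █
    (4,6)@(9, 13): e=[-7,60,-1] → ·
    (1,7)@(3, 15): e=[43,-12,21] → ·
    (2,7)@(5, 15): e=[29,4,19] → █
    (4,7)@(9, 15): e=[1,36,15] → █
    (5,7)@(11, 15): e=[-13,52,13] → ·
    (2,8)@(5, 17): e=[37,-20,35] → ·
    (3,8)@(7, 17): e=[23,-4,33] → ·
    (4,8)@(9, 17): e=[9,12,31] → █
    (5,8)@(11, 17): e=[-5,28,29] → ·
  covered (8 px):
    · · · · · · ·
    · · · · · · ·
    · · · · · · ·
    · · · · · · ·
    · · · · · · ·
    · · · · · · ·
    · █ █ █ · · ·
    · · █ █ █ · ·
    · · · · █ · ·
    · · · · · █ ·
T1:
  2·area = 52
  edge (12, 20)→(4, 19): d=(-8,-1) top-left  bias=+0
  edge (4, 19)→(0, 12): d=(-4,-7) top-left  bias=+0
  edge (0, 12)→(12, 20): d=(12,8) right/bottom  bias=-1
    (0,6)@(1, 13): e=[45,3,4] → █
    (1,6)@(3, 13): e=[47,17,-12] → ·
    (0,7)@(1, 15): e=[29,-5,28] → ·
    (1,7)@(3, 15): e=[31,9,12] → █
    (2,7)@(5, 15): e=[33,23,-4] → ·
    (1,8)@(3, 17): e=[15,1,36] → █
    (2,8)@(5, 17): e=[17,15,20] → █
    (3,8)@(7, 17): e=[19,29,4] → █
    (4,8)@(9, 17): e=[21,43,-12] → ·
    (1,9)@(3, 19): e=[-1,-7,60] → ·
    (2,9)@(5, 19): e=[1,7,44] → █
    (4,9)@(9, 19): e=[5,35,12] → █
  covered (8 px):
    · · · · · · ·
    · · · · · · ·
    · · · · · · ·
    · · · · · · ·
    · · · · · · ·
    · · · · · · ·
    █ · · · · · ·
    · █ · · · · ·
    · █ █ █ · · ·
    · · █ █ █ · ·
T2:
  2·area = 108
  edge (10, 4)→(4, 16): d=(-6,12) right/bottom  bias=-1
  edge (4, 16)→(2, 2): d=(-2,-14) top-left  bias=+0
  edge (2, 2)→(10, 4): d=(8,2) right/bottom  bias=-1
    (1,1)@(3, 3): e=[90,12,6] → █
    (2,1)@(5, 3): e=[66,40,2] → █
    (3,1)@(7, 3): e=[42,68,-2] → ·
    (1,2)@(3, 5): e=[78,8,22] → █
    (3,2)@(7, 5): e=[30,64,14] → █
    (4,2)@(9, 5): e=[6,92,10] → █
    (5,2)@(11, 5): e=[-18,120,6] → ·
    (1,3)@(3, 7): e=[66,4,38] → █
    (4,3)@(9, 7): e=[-6,88,26] → ·
    (1,4)@(3, 9): e=[54,0,54] → █  [on edge]
    (4,4)@(9, 9): e=[-18,84,42] → ·
    (1,5)@(3, 11): e=[42,-4,70] → ·
  covered (14 px):
    · · · · · · ·
    · █ █ · · · ·
    · █ █ █ █ · ·
    · █ █ █ · · ·
    · █ █ █ · · ·
    · · █ · · · ·
    · · █ · · · ·
    · · · · · · ·
    · · · · · · ·
    · · · · · · ·
T3:
  2·area = 28
  edge (7, 8)→(5, 6): d=(-2,-2) top-left  bias=+0
  edge (5, 6)→(13, 0): d=(8,-6) top-left  bias=+0
  edge (13, 0)→(7, 8): d=(-6,8) right/bottom  bias=-1
    (4,1)@(9, 3): e=[14,0,14] → █  [on edge]
    (5,1)@(11, 3): e=[18,12,-2] → ·
    (3,2)@(7, 5): e=[6,4,18] → █
    (5,2)@(11, 5): e=[14,28,-14] → ·
    (3,3)@(7, 7): e=[2,20,6] → █
    (4,3)@(9, 7): e=[6,32,-10] → ·
    (0,4)@(1, 9): e=[-14,0,42] → ·  [on edge]
    (3,4)@(7, 9): e=[-2,36,-6] → ·
  covered (4 px):
    · · · · · · ·
    · · · · █ · ·
    · · · █ █ · ·
    · · · █ · · ·
    · · · · · · ·
    · · · · · · ·
    · · · · · · ·
    · · · · · · ·
    · · · · · · ·
    · · · · · · ·

Answer: [15,20,17]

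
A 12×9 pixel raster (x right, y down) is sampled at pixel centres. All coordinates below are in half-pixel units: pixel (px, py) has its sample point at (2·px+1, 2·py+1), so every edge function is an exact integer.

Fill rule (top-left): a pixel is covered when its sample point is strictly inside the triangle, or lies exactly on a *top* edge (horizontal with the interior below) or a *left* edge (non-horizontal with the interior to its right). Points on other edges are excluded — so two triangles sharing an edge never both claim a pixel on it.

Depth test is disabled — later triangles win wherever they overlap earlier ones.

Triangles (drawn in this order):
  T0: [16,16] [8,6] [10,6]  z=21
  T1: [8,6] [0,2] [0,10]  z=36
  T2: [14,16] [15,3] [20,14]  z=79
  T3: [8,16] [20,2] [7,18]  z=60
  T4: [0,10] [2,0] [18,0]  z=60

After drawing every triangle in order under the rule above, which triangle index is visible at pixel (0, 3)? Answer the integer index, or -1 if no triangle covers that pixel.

T0:
  2·area = 20
  edge (16, 16)→(8, 6): d=(-8,-10) top-left  bias=+0
  edge (8, 6)→(10, 6): d=(2,0) top-left  bias=+0
  edge (10, 6)→(16, 16): d=(6,10) right/bottom  bias=-1
    (3,0)@(7, 1): e=[30,-10,0] → .  [on edge]
    (4,3)@(9, 7): e=[2,2,16] → X
    (5,3)@(11, 7): e=[22,2,-4] → .
    (4,4)@(9, 9): e=[-14,6,28] → .
    (5,4)@(11, 9): e=[6,6,8] → X
    (6,4)@(13, 9): e=[26,6,-12] → .
    (5,5)@(11, 11): e=[-10,10,20] → .
    (6,5)@(13, 11): e=[10,10,0] → .  [on edge]
  covered (2 px):
    . . . . . . . . . . . .
    . . . . . . . . . . . .
    . . . . . . . . . . . .
    . . . . X . . . . . . .
    . . . . . X . . . . . .
    . . . . . . . . . . . .
    . . . . . . . . . . . .
    . . . . . . . . . . . .
    . . . . . . . . . . . .
T1:
  2·area = 64  (B↔C swapped to make it positive)
  edge (8, 6)→(0, 10): d=(-8,4) right/bottom  bias=-1
  edge (0, 10)→(0, 2): d=(0,-8) top-left  bias=+0
  edge (0, 2)→(8, 6): d=(8,4) right/bottom  bias=-1
    (0,1)@(1, 3): e=[52,8,4] → X
    (1,1)@(3, 3): e=[44,24,-4] → .
    (0,2)@(1, 5): e=[36,8,20] → X
    (1,2)@(3, 5): e=[28,24,12] → X
    (2,2)@(5, 5): e=[20,40,4] → X
    (3,2)@(7, 5): e=[12,56,-4] → .
    (0,3)@(1, 7): e=[20,8,36] → X
    (3,3)@(7, 7): e=[-4,56,12] → .
    (0,4)@(1, 9): e=[4,8,52] → X
    (1,4)@(3, 9): e=[-4,24,44] → .
    (2,4)@(5, 9): e=[-12,40,36] → .
    (0,5)@(1, 11): e=[-12,8,68] → .
  covered (8 px):
    . . . . . . . . . . . .
    X . . . . . . . . . . .
    X X X . . . . . . . . .
    X X X . . . . . . . . .
    X . . . . . . . . . . .
    . . . . . . . . . . . .
    . . . . . . . . . . . .
    . . . . . . . . . . . .
    . . . . . . . . . . . .
T2:
  2·area = 76
  edge (14, 16)→(15, 3): d=(1,-13) top-left  bias=+0
  edge (15, 3)→(20, 14): d=(5,11) right/bottom  bias=-1
  edge (20, 14)→(14, 16): d=(-6,2) right/bottom  bias=-1
    (7,1)@(15, 3): e=[0,0,76] → .  [on edge]
    (7,2)@(15, 5): e=[2,10,64] → X
    (8,2)@(17, 5): e=[28,-12,60] → .
    (7,3)@(15, 7): e=[4,20,52] → X
    (8,3)@(17, 7): e=[30,-2,48] → .
    (7,4)@(15, 9): e=[6,30,40] → X
    (8,4)@(17, 9): e=[32,8,36] → X
    (9,4)@(19, 9): e=[58,-14,32] → .
    (7,5)@(15, 11): e=[8,40,28] → X
    (9,5)@(19, 11): e=[60,-4,20] → .
    (7,6)@(15, 13): e=[10,50,16] → X
    (9,6)@(19, 13): e=[62,6,8] → X
    (11,6)@(23, 13): e=[114,-38,0] → .  [on edge]
    (8,7)@(17, 15): e=[38,38,0] → .  [on edge]
    (5,8)@(11, 17): e=[-38,114,0] → .  [on edge]
  covered (10 px):
    . . . . . . . . . . . .
    . . . . . . . . . . . .
    . . . . . . . X . . . .
    . . . . . . . X . . . .
    . . . . . . . X X . . .
    . . . . . . . X X . . .
    . . . . . . . X X X . .
    . . . . . . . X . . . .
    . . . . . . . . . . . .
T3:
  2·area = 10
  edge (8, 16)→(20, 2): d=(12,-14) top-left  bias=+0
  edge (20, 2)→(7, 18): d=(-13,16) right/bottom  bias=-1
  edge (7, 18)→(8, 16): d=(1,-2) top-left  bias=+0
    (5,6)@(11, 13): e=[6,1,3] → X
    (6,6)@(13, 13): e=[34,-31,7] → .
    (4,7)@(9, 15): e=[2,7,1] → X
    (5,7)@(11, 15): e=[30,-25,5] → .
    (4,8)@(9, 17): e=[26,-19,3] → .
  covered (2 px):
    . . . . . . . . . . . .
    . . . . . . . . . . . .
    . . . . . . . . . . . .
    . . . . . . . . . . . .
    . . . . . . . . . . . .
    . . . . . . . . . . . .
    . . . . . X . . . . . .
    . . . . X . . . . . . .
    . . . . . . . . . . . .
T4:
  2·area = 160
  edge (0, 10)→(2, 0): d=(2,-10) top-left  bias=+0
  edge (2, 0)→(18, 0): d=(16,0) top-left  bias=+0
  edge (18, 0)→(0, 10): d=(-18,10) right/bottom  bias=-1
    (1,0)@(3, 1): e=[12,16,132] → X
    (2,0)@(5, 1): e=[32,16,112] → X
    (3,0)@(7, 1): e=[52,16,92] → X
    (4,0)@(9, 1): e=[72,16,72] → X
    (5,0)@(11, 1): e=[92,16,52] → X
    (6,0)@(13, 1): e=[112,16,32] → X
    (7,0)@(15, 1): e=[132,16,12] → X
    (8,0)@(17, 1): e=[152,16,-8] → .
    (1,1)@(3, 3): e=[16,48,96] → X
    (6,1)@(13, 3): e=[116,48,-4] → .
    (7,1)@(15, 3): e=[136,48,-24] → .
    (0,2)@(1, 5): e=[0,80,80] → X  [on edge]
    (4,2)@(9, 5): e=[80,80,0] → .  [on edge]
  covered (20 px):
    . X X X X X X X . . . .
    . X X X X X . . . . . .
    X X X X . . . . . . . .
    X X X . . . . . . . . .
    X . . . . . . . . . . .
    . . . . . . . . . . . .
    . . . . . . . . . . . .
    . . . . . . . . . . . .
    . . . . . . . . . . . .

Z-buffer (winner per pixel, '.' = empty):
  . 4 4 4 4 4 4 4 . . . .
  1 4 4 4 4 4 . . . . . .
  4 4 4 4 . . . 2 . . . .
  4 4 4 . 0 . . 2 . . . .
  4 . . . . 0 . 2 2 . . .
  . . . . . . . 2 2 . . .
  . . . . . 3 . 2 2 2 . .
  . . . . 3 . . 2 . . . .
  . . . . . . . . . . . .

Answer: 4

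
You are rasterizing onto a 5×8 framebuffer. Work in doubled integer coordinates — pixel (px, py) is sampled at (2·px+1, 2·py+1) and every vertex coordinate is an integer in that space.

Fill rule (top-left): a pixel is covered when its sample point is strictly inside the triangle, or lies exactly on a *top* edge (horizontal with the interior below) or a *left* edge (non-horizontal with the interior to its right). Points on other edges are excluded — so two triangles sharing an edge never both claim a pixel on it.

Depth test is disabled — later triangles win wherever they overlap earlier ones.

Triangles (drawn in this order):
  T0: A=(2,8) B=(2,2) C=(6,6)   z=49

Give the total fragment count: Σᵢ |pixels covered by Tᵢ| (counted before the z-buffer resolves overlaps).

T0:
  2·area = 24
  edge (2, 8)→(2, 2): d=(0,-6) top-left  bias=+0
  edge (2, 2)→(6, 6): d=(4,4) right/bottom  bias=-1
  edge (6, 6)→(2, 8): d=(-4,2) right/bottom  bias=-1
    (0,0)@(1, 1): e=[-6,0,30] → ·  [on edge]
    (1,1)@(3, 3): e=[6,0,18] → ·  [on edge]
    (1,2)@(3, 5): e=[6,8,10] → #
    (2,2)@(5, 5): e=[18,0,6] → ·  [on edge]
    (1,3)@(3, 7): e=[6,16,2] → #
    (2,3)@(5, 7): e=[18,8,-2] → ·
    (3,3)@(7, 7): e=[30,0,-6] → ·  [on edge]
    (1,4)@(3, 9): e=[6,24,-6] → ·
    (4,4)@(9, 9): e=[42,0,-18] → ·  [on edge]
  covered (2 px):
    · · · · ·
    · · · · ·
    · # · · ·
    · # · · ·
    · · · · ·
    · · · · ·
    · · · · ·
    · · · · ·

Final: 2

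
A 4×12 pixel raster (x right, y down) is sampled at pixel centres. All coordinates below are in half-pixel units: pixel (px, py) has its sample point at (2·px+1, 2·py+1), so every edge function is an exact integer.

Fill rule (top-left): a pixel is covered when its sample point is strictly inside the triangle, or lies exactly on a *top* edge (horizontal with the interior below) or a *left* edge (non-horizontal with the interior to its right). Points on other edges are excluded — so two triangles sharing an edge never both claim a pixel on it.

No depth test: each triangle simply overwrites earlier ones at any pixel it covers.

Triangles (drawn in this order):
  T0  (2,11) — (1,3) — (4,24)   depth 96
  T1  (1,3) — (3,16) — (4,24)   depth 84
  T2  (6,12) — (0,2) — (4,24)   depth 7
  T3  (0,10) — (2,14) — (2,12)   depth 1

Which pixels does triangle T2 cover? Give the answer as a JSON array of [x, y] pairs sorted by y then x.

T0:
  2·area = 3
  edge (2, 11)→(1, 3): d=(-1,-8) top-left  bias=+0
  edge (1, 3)→(4, 24): d=(3,21) right/bottom  bias=-1
  edge (4, 24)→(2, 11): d=(-2,-13) top-left  bias=+0
    (0,1)@(1, 3): e=[0,0,3] → ·  [on edge]
    (1,8)@(3, 17): e=[2,0,1] → ·  [on edge]
    (1,9)@(3, 19): e=[0,6,-3] → ·  [on edge]
  covered (0 px):
    · · · ·
    · · · ·
    · · · ·
    · · · ·
    · · · ·
    · · · ·
    · · · ·
    · · · ·
    · · · ·
    · · · ·
    · · · ·
    · · · ·
T1:
  2·area = 3
  edge (1, 3)→(3, 16): d=(2,13) right/bottom  bias=-1
  edge (3, 16)→(4, 24): d=(1,8) right/bottom  bias=-1
  edge (4, 24)→(1, 3): d=(-3,-21) top-left  bias=+0
    (0,1)@(1, 3): e=[0,3,0] → ·  [on edge]
    (1,8)@(3, 17): e=[2,1,0] → #  [on edge]
    (2,8)@(5, 17): e=[-24,-15,42] → ·
    (1,9)@(3, 19): e=[6,3,-6] → ·
  covered (1 px):
    · · · ·
    · · · ·
    · · · ·
    · · · ·
    · · · ·
    · · · ·
    · · · ·
    · · · ·
    · # · ·
    · · · ·
    · · · ·
    · · · ·
T2:
  2·area = 92  (B↔C swapped to make it positive)
  edge (6, 12)→(4, 24): d=(-2,12) right/bottom  bias=-1
  edge (4, 24)→(0, 2): d=(-4,-22) top-left  bias=+0
  edge (0, 2)→(6, 12): d=(6,10) right/bottom  bias=-1
    (0,2)@(1, 5): e=[74,10,8] → #
    (1,2)@(3, 5): e=[50,54,-12] → ·
    (0,3)@(1, 7): e=[70,2,20] → #
    (1,3)@(3, 7): e=[46,46,0] → ·  [on edge]
    (0,4)@(1, 9): e=[66,-6,32] → ·
    (1,4)@(3, 9): e=[42,38,12] → #
    (2,4)@(5, 9): e=[18,82,-8] → ·
    (1,5)@(3, 11): e=[38,30,24] → #
    (2,5)@(5, 11): e=[14,74,4] → #
    (3,5)@(7, 11): e=[-10,118,-16] → ·
    (1,6)@(3, 13): e=[34,22,36] → #
    (3,6)@(7, 13): e=[-14,110,-4] → ·
  covered (11 px):
    · · · ·
    · · · ·
    # · · ·
    # · · ·
    · # · ·
    · # # ·
    · # # ·
    · # # ·
    · # # ·
    · · · ·
    · · · ·
    · · · ·
T3:
  2·area = 4  (B↔C swapped to make it positive)
  edge (0, 10)→(2, 12): d=(2,2) right/bottom  bias=-1
  edge (2, 12)→(2, 14): d=(0,2) right/bottom  bias=-1
  edge (2, 14)→(0, 10): d=(-2,-4) top-left  bias=+0
    (0,5)@(1, 11): e=[0,2,2] → ·  [on edge]
    (1,6)@(3, 13): e=[0,-2,6] → ·  [on edge]
    (2,7)@(5, 15): e=[0,-6,10] → ·  [on edge]
    (3,8)@(7, 17): e=[0,-10,14] → ·  [on edge]
  covered (0 px):
    · · · ·
    · · · ·
    · · · ·
    · · · ·
    · · · ·
    · · · ·
    · · · ·
    · · · ·
    · · · ·
    · · · ·
    · · · ·
    · · · ·

Final: [[0,2],[0,3],[1,4],[1,5],[2,5],[1,6],[2,6],[1,7],[2,7],[1,8],[2,8]]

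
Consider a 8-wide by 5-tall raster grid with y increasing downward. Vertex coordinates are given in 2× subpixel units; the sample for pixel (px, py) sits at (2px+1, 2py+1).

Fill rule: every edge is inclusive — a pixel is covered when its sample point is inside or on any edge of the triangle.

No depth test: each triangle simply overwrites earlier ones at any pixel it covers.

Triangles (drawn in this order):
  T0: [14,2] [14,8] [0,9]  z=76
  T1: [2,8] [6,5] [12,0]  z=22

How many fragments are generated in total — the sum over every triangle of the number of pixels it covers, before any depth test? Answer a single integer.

T0:
  2·area = 84
  edge (14, 2)→(14, 8): d=(0,6) inclusive
  edge (14, 8)→(0, 9): d=(-14,1) inclusive
  edge (0, 9)→(14, 2): d=(14,-7) inclusive
    (6,1)@(13, 3): e=[6,71,7] → X
    (7,1)@(15, 3): e=[-6,69,21] → .
    (4,2)@(9, 5): e=[30,47,7] → X
    (5,2)@(11, 5): e=[18,45,21] → X
    (7,2)@(15, 5): e=[-6,41,49] → .
    (2,3)@(5, 7): e=[54,23,7] → X
    (3,3)@(7, 7): e=[42,21,21] → X
    (7,3)@(15, 7): e=[-6,13,77] → .
    (2,4)@(5, 9): e=[54,-5,35] → .
    (3,4)@(7, 9): e=[42,-7,49] → .
    (4,4)@(9, 9): e=[30,-9,63] → .
    (5,4)@(11, 9): e=[18,-11,77] → .
  covered (9 px):
    . . . . . . . .
    . . . . . . X .
    . . . . X X X .
    . . X X X X X .
    . . . . . . . .
T1:
  2·area = 2  (B↔C swapped to make it positive)
  edge (2, 8)→(12, 0): d=(10,-8) inclusive
  edge (12, 0)→(6, 5): d=(-6,5) inclusive
  edge (6, 5)→(2, 8): d=(-4,3) inclusive
  covered (0 px):
    . . . . . . . .
    . . . . . . . .
    . . . . . . . .
    . . . . . . . .
    . . . . . . . .

Answer: 9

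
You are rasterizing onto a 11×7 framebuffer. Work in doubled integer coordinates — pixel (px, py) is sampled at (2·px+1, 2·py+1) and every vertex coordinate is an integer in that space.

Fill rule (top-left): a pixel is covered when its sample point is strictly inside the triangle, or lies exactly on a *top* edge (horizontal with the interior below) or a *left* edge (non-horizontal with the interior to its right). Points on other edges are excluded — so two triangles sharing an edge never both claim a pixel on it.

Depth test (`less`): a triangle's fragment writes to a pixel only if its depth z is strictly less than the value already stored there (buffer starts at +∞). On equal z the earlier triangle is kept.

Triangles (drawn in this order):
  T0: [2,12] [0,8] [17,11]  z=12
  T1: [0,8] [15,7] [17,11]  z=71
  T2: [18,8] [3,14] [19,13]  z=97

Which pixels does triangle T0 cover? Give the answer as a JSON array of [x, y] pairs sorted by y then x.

T0:
  2·area = 62
  edge (2, 12)→(0, 8): d=(-2,-4) top-left  bias=+0
  edge (0, 8)→(17, 11): d=(17,3) right/bottom  bias=-1
  edge (17, 11)→(2, 12): d=(-15,1) right/bottom  bias=-1
    (0,4)@(1, 9): e=[2,14,46] → X
    (1,4)@(3, 9): e=[10,8,44] → X
    (2,4)@(5, 9): e=[18,2,42] → X
    (3,4)@(7, 9): e=[26,-4,40] → .
    (0,5)@(1, 11): e=[-2,48,16] → .
    (1,5)@(3, 11): e=[6,42,14] → X
    (3,5)@(7, 11): e=[22,30,10] → X
    (4,5)@(9, 11): e=[30,24,8] → X
    (5,5)@(11, 11): e=[38,18,6] → X
    (6,5)@(13, 11): e=[46,12,4] → X
    (7,5)@(15, 11): e=[54,6,2] → X
    (8,5)@(17, 11): e=[62,0,0] → .  [on edge]
  covered (10 px):
    . . . . . . . . . . .
    . . . . . . . . . . .
    . . . . . . . . . . .
    . . . . . . . . . . .
    X X X . . . . . . . .
    . X X X X X X X . . .
    . . . . . . . . . . .
T1:
  2·area = 62
  edge (0, 8)→(15, 7): d=(15,-1) top-left  bias=+0
  edge (15, 7)→(17, 11): d=(2,4) right/bottom  bias=-1
  edge (17, 11)→(0, 8): d=(-17,-3) top-left  bias=+0
    (6,1)@(13, 3): e=[-62,0,124] → .  [on edge]
    (7,3)@(15, 7): e=[0,0,62] → .  [on edge]
    (3,4)@(7, 9): e=[22,36,4] → X
    (4,4)@(9, 9): e=[24,28,10] → X
    (5,4)@(11, 9): e=[26,20,16] → X
    (6,4)@(13, 9): e=[28,12,22] → X
    (7,4)@(15, 9): e=[30,4,28] → X
    (8,4)@(17, 9): e=[32,-4,34] → .
    (3,5)@(7, 11): e=[52,40,-30] → .
    (4,5)@(9, 11): e=[54,32,-24] → .
    (5,5)@(11, 11): e=[56,24,-18] → .
    (6,5)@(13, 11): e=[58,16,-12] → .
    (8,5)@(17, 11): e=[62,0,0] → .  [on edge]
  covered (5 px):
    . . . . . . . . . . .
    . . . . . . . . . . .
    . . . . . . . . . . .
    . . . . . . . . . . .
    . . . X X X X X . . .
    . . . . . . . . . . .
    . . . . . . . . . . .
T2:
  2·area = 81  (B↔C swapped to make it positive)
  edge (18, 8)→(19, 13): d=(1,5) right/bottom  bias=-1
  edge (19, 13)→(3, 14): d=(-16,1) right/bottom  bias=-1
  edge (3, 14)→(18, 8): d=(15,-6) top-left  bias=+0
    (8,1)@(17, 3): e=[0,162,-81] → .  [on edge]
    (8,4)@(17, 9): e=[6,66,9] → X
    (9,4)@(19, 9): e=[-4,64,21] → .
    (5,5)@(11, 11): e=[38,40,3] → X
    (6,5)@(13, 11): e=[28,38,15] → X
    (7,5)@(15, 11): e=[18,36,27] → X
    (9,5)@(19, 11): e=[-2,32,51] → .
    (3,6)@(7, 13): e=[60,12,9] → X
    (4,6)@(9, 13): e=[50,10,21] → X
    (9,6)@(19, 13): e=[0,0,81] → .  [on edge]
  covered (11 px):
    . . . . . . . . . . .
    . . . . . . . . . . .
    . . . . . . . . . . .
    . . . . . . . . . . .
    . . . . . . . . X . .
    . . . . . X X X X . .
    . . . X X X X X X . .

Result: [[0,4],[1,4],[2,4],[1,5],[2,5],[3,5],[4,5],[5,5],[6,5],[7,5]]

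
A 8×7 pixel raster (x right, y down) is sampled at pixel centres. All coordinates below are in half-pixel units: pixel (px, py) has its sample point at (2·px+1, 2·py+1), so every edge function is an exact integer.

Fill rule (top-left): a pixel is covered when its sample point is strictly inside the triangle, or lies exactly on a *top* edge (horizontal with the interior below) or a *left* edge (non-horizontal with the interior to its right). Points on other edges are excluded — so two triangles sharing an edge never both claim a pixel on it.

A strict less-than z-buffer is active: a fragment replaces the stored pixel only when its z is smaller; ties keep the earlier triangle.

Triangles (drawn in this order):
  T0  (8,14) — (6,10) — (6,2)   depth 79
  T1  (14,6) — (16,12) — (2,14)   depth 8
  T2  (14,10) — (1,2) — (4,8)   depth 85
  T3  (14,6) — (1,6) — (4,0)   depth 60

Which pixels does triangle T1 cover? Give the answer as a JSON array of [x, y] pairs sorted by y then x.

T0:
  2·area = 16
  edge (8, 14)→(6, 10): d=(-2,-4) top-left  bias=+0
  edge (6, 10)→(6, 2): d=(0,-8) top-left  bias=+0
  edge (6, 2)→(8, 14): d=(2,12) right/bottom  bias=-1
    (3,4)@(7, 9): e=[6,8,2] → X
    (4,4)@(9, 9): e=[14,24,-22] → .
    (3,5)@(7, 11): e=[2,8,6] → X
    (4,5)@(9, 11): e=[10,24,-18] → .
    (3,6)@(7, 13): e=[-2,8,10] → .
  covered (2 px):
    . . . . . . . .
    . . . . . . . .
    . . . . . . . .
    . . . . . . . .
    . . . X . . . .
    . . . X . . . .
    . . . . . . . .
T1:
  2·area = 88
  edge (14, 6)→(16, 12): d=(2,6) right/bottom  bias=-1
  edge (16, 12)→(2, 14): d=(-14,2) right/bottom  bias=-1
  edge (2, 14)→(14, 6): d=(12,-8) top-left  bias=+0
    (6,1)@(13, 3): e=[0,132,-44] → .  [on edge]
    (6,3)@(13, 7): e=[8,76,4] → X
    (7,3)@(15, 7): e=[-4,72,20] → .
    (5,4)@(11, 9): e=[24,52,12] → X
    (7,4)@(15, 9): e=[0,44,44] → .  [on edge]
    (3,5)@(7, 11): e=[52,32,4] → X
    (4,5)@(9, 11): e=[40,28,20] → X
    (7,5)@(15, 11): e=[4,16,68] → X
    (2,6)@(5, 13): e=[68,8,12] → X
    (4,6)@(9, 13): e=[44,0,44] → .  [on edge]
    (5,6)@(11, 13): e=[32,-4,60] → .
    (6,6)@(13, 13): e=[20,-8,76] → .
  covered (10 px):
    . . . . . . . .
    . . . . . . . .
    . . . . . . . .
    . . . . . . X .
    . . . . . X X .
    . . . X X X X X
    . . X X . . . .
T2:
  2·area = 54  (B↔C swapped to make it positive)
  edge (14, 10)→(4, 8): d=(-10,-2) top-left  bias=+0
  edge (4, 8)→(1, 2): d=(-3,-6) top-left  bias=+0
  edge (1, 2)→(14, 10): d=(13,8) right/bottom  bias=-1
    (1,2)@(3, 5): e=[28,3,23] → X
    (2,2)@(5, 5): e=[32,15,7] → X
    (3,2)@(7, 5): e=[36,27,-9] → .
    (1,3)@(3, 7): e=[8,-3,49] → .
    (2,3)@(5, 7): e=[12,9,33] → X
    (3,3)@(7, 7): e=[16,21,17] → X
    (4,3)@(9, 7): e=[20,33,1] → X
    (5,3)@(11, 7): e=[24,45,-15] → .
    (2,4)@(5, 9): e=[-8,3,59] → .
    (3,4)@(7, 9): e=[-4,15,43] → .
    (4,4)@(9, 9): e=[0,27,27] → X  [on edge]
    (5,4)@(11, 9): e=[4,39,11] → X
  covered (7 px):
    . . . . . . . .
    . . . . . . . .
    . X X . . . . .
    . . X X X . . .
    . . . . X X . .
    . . . . . . . .
    . . . . . . . .
T3:
  2·area = 78
  edge (14, 6)→(1, 6): d=(-13,0) right/bottom  bias=-1
  edge (1, 6)→(4, 0): d=(3,-6) top-left  bias=+0
  edge (4, 0)→(14, 6): d=(10,6) right/bottom  bias=-1
    (2,0)@(5, 1): e=[65,9,4] → X
    (3,0)@(7, 1): e=[65,21,-8] → .
    (1,1)@(3, 3): e=[39,3,36] → X
    (3,1)@(7, 3): e=[39,27,12] → X
    (4,1)@(9, 3): e=[39,39,0] → .  [on edge]
    (1,2)@(3, 5): e=[13,9,56] → X
    (4,2)@(9, 5): e=[13,45,20] → X
    (5,2)@(11, 5): e=[13,57,8] → X
    (6,2)@(13, 5): e=[13,69,-4] → .
    (1,3)@(3, 7): e=[-13,15,76] → .
    (2,3)@(5, 7): e=[-13,27,64] → .
    (3,3)@(7, 7): e=[-13,39,52] → .
  covered (9 px):
    . . X . . . . .
    . X X X . . . .
    . X X X X X . .
    . . . . . . . .
    . . . . . . . .
    . . . . . . . .
    . . . . . . . .

Final: [[6,3],[5,4],[6,4],[3,5],[4,5],[5,5],[6,5],[7,5],[2,6],[3,6]]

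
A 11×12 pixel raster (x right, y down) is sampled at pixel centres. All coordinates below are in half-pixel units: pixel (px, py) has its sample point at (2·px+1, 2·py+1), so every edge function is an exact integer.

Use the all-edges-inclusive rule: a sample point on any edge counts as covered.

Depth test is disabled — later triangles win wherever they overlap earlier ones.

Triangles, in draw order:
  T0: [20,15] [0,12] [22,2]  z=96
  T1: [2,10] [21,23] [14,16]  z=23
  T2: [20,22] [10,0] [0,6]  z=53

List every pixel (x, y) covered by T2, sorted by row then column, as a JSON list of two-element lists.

T0:
  2·area = 266
  edge (20, 15)→(0, 12): d=(-20,-3) inclusive
  edge (0, 12)→(22, 2): d=(22,-10) inclusive
  edge (22, 2)→(20, 15): d=(-2,13) inclusive
    (10,1)@(21, 3): e=[243,12,11] → █
    (8,2)@(17, 5): e=[191,16,59] → █
    (9,2)@(19, 5): e=[197,36,33] → █
    (5,3)@(11, 7): e=[133,0,133] → █  [on edge]
    (6,3)@(13, 7): e=[139,20,107] → █
    (7,3)@(15, 7): e=[145,40,81] → █
    (3,4)@(7, 9): e=[81,4,181] → █
    (4,4)@(9, 9): e=[87,24,155] → █
    (10,4)@(21, 9): e=[123,144,-1] → ·
    (1,5)@(3, 11): e=[29,8,229] → █
    (2,5)@(5, 11): e=[35,28,203] → █
    (10,5)@(21, 11): e=[83,188,-5] → ·
  covered (33 px):
    · · · · · · · · · · ·
    · · · · · · · · · · █
    · · · · · · · · █ █ █
    · · · · · █ █ █ █ █ █
    · · · █ █ █ █ █ █ █ ·
    · █ █ █ █ █ █ █ █ █ ·
    · · · █ █ █ █ █ █ █ ·
    · · · · · · · · · · ·
    · · · · · · · · · · ·
    · · · · · · · · · · ·
    · · · · · · · · · · ·
    · · · · · · · · · · ·
T1:
  2·area = 42  (B↔C swapped to make it positive)
  edge (2, 10)→(14, 16): d=(12,6) inclusive
  edge (14, 16)→(21, 23): d=(7,7) inclusive
  edge (21, 23)→(2, 10): d=(-19,-13) inclusive
    (0,1)@(1, 3): e=[-78,0,120] → ·  [on edge]
    (1,2)@(3, 5): e=[-66,0,108] → ·  [on edge]
    (2,3)@(5, 7): e=[-54,0,96] → ·  [on edge]
    (3,4)@(7, 9): e=[-42,0,84] → ·  [on edge]
    (4,5)@(9, 11): e=[-30,0,72] → ·  [on edge]
    (3,6)@(7, 13): e=[6,28,8] → █
    (4,6)@(9, 13): e=[-6,14,34] → ·
    (5,6)@(11, 13): e=[-18,0,60] → ·  [on edge]
    (3,7)@(7, 15): e=[30,42,-30] → ·
    (5,7)@(11, 15): e=[6,14,22] → █
    (6,7)@(13, 15): e=[-6,0,48] → ·  [on edge]
    (5,8)@(11, 17): e=[30,28,-16] → ·
    (7,8)@(15, 17): e=[6,0,36] → █  [on edge]
    (8,9)@(17, 19): e=[18,0,24] → █  [on edge]
    (9,10)@(19, 21): e=[30,0,12] → █  [on edge]
    (10,11)@(21, 23): e=[42,0,0] → █  [on edge]
  covered (7 px):
    · · · · · · · · · · ·
    · · · · · · · · · · ·
    · · · · · · · · · · ·
    · · · · · · · · · · ·
    · · · · · · · · · · ·
    · · · · · · · · · · ·
    · · · █ · · · · · · ·
    · · · · · █ · · · · ·
    · · · · · · █ █ · · ·
    · · · · · · · · █ · ·
    · · · · · · · · · █ ·
    · · · · · · · · · · █
T2:
  2·area = 280  (B↔C swapped to make it positive)
  edge (20, 22)→(0, 6): d=(-20,-16) inclusive
  edge (0, 6)→(10, 0): d=(10,-6) inclusive
  edge (10, 0)→(20, 22): d=(10,22) inclusive
    (4,0)@(9, 1): e=[244,4,32] → █
    (5,0)@(11, 1): e=[276,16,-12] → ·
    (2,1)@(5, 3): e=[140,0,140] → █  [on edge]
    (3,1)@(7, 3): e=[172,12,96] → █
    (5,1)@(11, 3): e=[236,36,8] → █
    (6,1)@(13, 3): e=[268,48,-36] → ·
    (1,2)@(3, 5): e=[68,8,204] → █
    (6,2)@(13, 5): e=[228,68,-16] → ·
    (1,3)@(3, 7): e=[28,28,224] → █
    (6,3)@(13, 7): e=[188,88,4] → █
    (7,3)@(15, 7): e=[220,100,-40] → ·
    (1,4)@(3, 9): e=[-12,48,244] → ·
    (7,5)@(15, 11): e=[140,140,0] → █  [on edge]
  covered (36 px):
    · · · · █ · · · · · ·
    · · █ █ █ █ · · · · ·
    · █ █ █ █ █ · · · · ·
    · █ █ █ █ █ █ · · · ·
    · · █ █ █ █ █ · · · ·
    · · · █ █ █ █ █ · · ·
    · · · · █ █ █ █ · · ·
    · · · · · · █ █ · · ·
    · · · · · · · █ █ · ·
    · · · · · · · · █ · ·
    · · · · · · · · · █ ·
    · · · · · · · · · · ·

Result: [[4,0],[2,1],[3,1],[4,1],[5,1],[1,2],[2,2],[3,2],[4,2],[5,2],[1,3],[2,3],[3,3],[4,3],[5,3],[6,3],[2,4],[3,4],[4,4],[5,4],[6,4],[3,5],[4,5],[5,5],[6,5],[7,5],[4,6],[5,6],[6,6],[7,6],[6,7],[7,7],[7,8],[8,8],[8,9],[9,10]]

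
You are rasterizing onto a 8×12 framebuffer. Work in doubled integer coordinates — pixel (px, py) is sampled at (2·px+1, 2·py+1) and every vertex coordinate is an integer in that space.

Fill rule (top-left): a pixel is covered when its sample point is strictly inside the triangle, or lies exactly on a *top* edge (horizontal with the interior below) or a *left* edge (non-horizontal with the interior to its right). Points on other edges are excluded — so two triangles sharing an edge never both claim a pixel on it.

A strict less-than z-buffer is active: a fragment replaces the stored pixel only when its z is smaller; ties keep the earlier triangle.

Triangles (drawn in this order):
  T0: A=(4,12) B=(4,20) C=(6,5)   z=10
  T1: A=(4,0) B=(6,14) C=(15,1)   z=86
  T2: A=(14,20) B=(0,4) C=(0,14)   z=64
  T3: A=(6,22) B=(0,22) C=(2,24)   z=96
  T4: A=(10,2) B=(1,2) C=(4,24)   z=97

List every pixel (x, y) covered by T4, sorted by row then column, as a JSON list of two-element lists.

T0:
  2·area = 16  (B↔C swapped to make it positive)
  edge (4, 12)→(6, 5): d=(2,-7) top-left  bias=+0
  edge (6, 5)→(4, 20): d=(-2,15) right/bottom  bias=-1
  edge (4, 20)→(4, 12): d=(0,-8) top-left  bias=+0
    (2,4)@(5, 9): e=[1,7,8] → █
    (3,4)@(7, 9): e=[15,-23,24] → ·
    (2,5)@(5, 11): e=[5,3,8] → █
    (3,5)@(7, 11): e=[19,-27,24] → ·
    (2,6)@(5, 13): e=[9,-1,8] → ·
  covered (2 px):
    · · · · · · · ·
    · · · · · · · ·
    · · · · · · · ·
    · · · · · · · ·
    · · █ · · · · ·
    · · █ · · · · ·
    · · · · · · · ·
    · · · · · · · ·
    · · · · · · · ·
    · · · · · · · ·
    · · · · · · · ·
    · · · · · · · ·
T1:
  2·area = 152  (B↔C swapped to make it positive)
  edge (4, 0)→(15, 1): d=(11,1) right/bottom  bias=-1
  edge (15, 1)→(6, 14): d=(-9,13) right/bottom  bias=-1
  edge (6, 14)→(4, 0): d=(-2,-14) top-left  bias=+0
    (2,0)@(5, 1): e=[10,130,12] → █
    (3,0)@(7, 1): e=[8,104,40] → █
    (4,0)@(9, 1): e=[6,78,68] → █
    (5,0)@(11, 1): e=[4,52,96] → █
    (6,0)@(13, 1): e=[2,26,124] → █
    (7,0)@(15, 1): e=[0,0,152] → ·  [on edge]
    (2,1)@(5, 3): e=[32,112,8] → █
    (7,1)@(15, 3): e=[22,-18,148] → ·
    (2,2)@(5, 5): e=[54,94,4] → █
    (6,2)@(13, 5): e=[46,-10,116] → ·
    (2,3)@(5, 7): e=[76,76,0] → █  [on edge]
    (5,3)@(11, 7): e=[70,-2,84] → ·
    (3,10)@(7, 21): e=[228,-76,0] → ·  [on edge]
  covered (20 px):
    · · █ █ █ █ █ ·
    · · █ █ █ █ █ ·
    · · █ █ █ █ · ·
    · · █ █ █ · · ·
    · · · █ █ · · ·
    · · · █ · · · ·
    · · · · · · · ·
    · · · · · · · ·
    · · · · · · · ·
    · · · · · · · ·
    · · · · · · · ·
    · · · · · · · ·
T2:
  2·area = 140  (B↔C swapped to make it positive)
  edge (14, 20)→(0, 14): d=(-14,-6) top-left  bias=+0
  edge (0, 14)→(0, 4): d=(0,-10) top-left  bias=+0
  edge (0, 4)→(14, 20): d=(14,16) right/bottom  bias=-1
    (0,3)@(1, 7): e=[104,10,26] → █
    (1,3)@(3, 7): e=[116,30,-6] → ·
    (0,4)@(1, 9): e=[76,10,54] → █
    (1,4)@(3, 9): e=[88,30,22] → █
    (2,4)@(5, 9): e=[100,50,-10] → ·
    (0,5)@(1, 11): e=[48,10,82] → █
    (2,5)@(5, 11): e=[72,50,18] → █
    (3,5)@(7, 11): e=[84,70,-14] → ·
    (0,6)@(1, 13): e=[20,10,110] → █
    (3,6)@(7, 13): e=[56,70,14] → █
    (4,6)@(9, 13): e=[68,90,-18] → ·
    (0,7)@(1, 15): e=[-8,10,138] → ·
    (3,8)@(7, 17): e=[0,70,70] → █  [on edge]
  covered (18 px):
    · · · · · · · ·
    · · · · · · · ·
    · · · · · · · ·
    █ · · · · · · ·
    █ █ · · · · · ·
    █ █ █ · · · · ·
    █ █ █ █ · · · ·
    · █ █ █ █ · · ·
    · · · █ █ █ · ·
    · · · · · · █ ·
    · · · · · · · ·
    · · · · · · · ·
T3:
  2·area = 12  (B↔C swapped to make it positive)
  edge (6, 22)→(2, 24): d=(-4,2) right/bottom  bias=-1
  edge (2, 24)→(0, 22): d=(-2,-2) top-left  bias=+0
  edge (0, 22)→(6, 22): d=(6,0) top-left  bias=+0
    (0,11)@(1, 23): e=[6,0,6] → █  [on edge]
    (1,11)@(3, 23): e=[2,4,6] → █
    (2,11)@(5, 23): e=[-2,8,6] → ·
  covered (2 px):
    · · · · · · · ·
    · · · · · · · ·
    · · · · · · · ·
    · · · · · · · ·
    · · · · · · · ·
    · · · · · · · ·
    · · · · · · · ·
    · · · · · · · ·
    · · · · · · · ·
    · · · · · · · ·
    · · · · · · · ·
    █ █ · · · · · ·
T4:
  2·area = 198  (B↔C swapped to make it positive)
  edge (10, 2)→(4, 24): d=(-6,22) right/bottom  bias=-1
  edge (4, 24)→(1, 2): d=(-3,-22) top-left  bias=+0
  edge (1, 2)→(10, 2): d=(9,0) top-left  bias=+0
    (1,1)@(3, 3): e=[148,41,9] → █
    (2,1)@(5, 3): e=[104,85,9] → █
    (3,1)@(7, 3): e=[60,129,9] → █
    (4,1)@(9, 3): e=[16,173,9] → █
    (5,1)@(11, 3): e=[-28,217,9] → ·
    (1,2)@(3, 5): e=[136,35,27] → █
    (5,2)@(11, 5): e=[-40,211,27] → ·
    (1,3)@(3, 7): e=[124,29,45] → █
    (4,3)@(9, 7): e=[-8,161,45] → ·
    (1,4)@(3, 9): e=[112,23,63] → █
    (4,4)@(9, 9): e=[-20,155,63] → ·
    (1,5)@(3, 11): e=[100,17,81] → █
    (3,6)@(7, 13): e=[0,99,99] → ·  [on edge]
  covered (23 px):
    · · · · · · · ·
    · █ █ █ █ · · ·
    · █ █ █ █ · · ·
    · █ █ █ · · · ·
    · █ █ █ · · · ·
    · █ █ █ · · · ·
    · █ █ · · · · ·
    · █ █ · · · · ·
    · · █ · · · · ·
    · · █ · · · · ·
    · · · · · · · ·
    · · · · · · · ·

Answer: [[1,1],[2,1],[3,1],[4,1],[1,2],[2,2],[3,2],[4,2],[1,3],[2,3],[3,3],[1,4],[2,4],[3,4],[1,5],[2,5],[3,5],[1,6],[2,6],[1,7],[2,7],[2,8],[2,9]]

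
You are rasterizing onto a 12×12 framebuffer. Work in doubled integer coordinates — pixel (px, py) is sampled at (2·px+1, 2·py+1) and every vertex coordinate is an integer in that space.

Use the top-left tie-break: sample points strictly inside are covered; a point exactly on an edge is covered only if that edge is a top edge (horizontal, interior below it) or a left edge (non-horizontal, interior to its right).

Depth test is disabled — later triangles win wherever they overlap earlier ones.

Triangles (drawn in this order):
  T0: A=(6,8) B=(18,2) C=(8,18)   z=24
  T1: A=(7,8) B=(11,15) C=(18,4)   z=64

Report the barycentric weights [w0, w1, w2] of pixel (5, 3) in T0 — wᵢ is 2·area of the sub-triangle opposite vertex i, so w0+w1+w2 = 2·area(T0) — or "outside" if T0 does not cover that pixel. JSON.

T0:
  2·area = 132
  edge (6, 8)→(18, 2): d=(12,-6) top-left  bias=+0
  edge (18, 2)→(8, 18): d=(-10,16) right/bottom  bias=-1
  edge (8, 18)→(6, 8): d=(-2,-10) top-left  bias=+0
    (2,1)@(5, 3): e=[-66,198,0] → ·  [on edge]
    (8,1)@(17, 3): e=[6,6,120] → █
    (9,1)@(19, 3): e=[18,-26,140] → ·
    (6,2)@(13, 5): e=[6,50,76] → █
    (7,2)@(15, 5): e=[18,18,96] → █
    (8,2)@(17, 5): e=[30,-14,116] → ·
    (4,3)@(9, 7): e=[6,94,32] → █
    (5,3)@(11, 7): e=[18,62,52] → █
    (7,3)@(15, 7): e=[42,-2,92] → ·
    (3,4)@(7, 9): e=[18,106,8] → █
    (7,4)@(15, 9): e=[66,-22,88] → ·
    (3,5)@(7, 11): e=[42,86,4] → █
    (3,6)@(7, 13): e=[66,66,0] → █  [on edge]
    (4,11)@(9, 23): e=[198,-66,0] → ·  [on edge]
  covered (17 px):
    · · · · · · · · · · · ·
    · · · · · · · · █ · · ·
    · · · · · · █ █ · · · ·
    · · · · █ █ █ · · · · ·
    · · · █ █ █ █ · · · · ·
    · · · █ █ █ · · · · · ·
    · · · █ █ █ · · · · · ·
    · · · · █ · · · · · · ·
    · · · · · · · · · · · ·
    · · · · · · · · · · · ·
    · · · · · · · · · · · ·
    · · · · · · · · · · · ·
T1:
  2·area = 93  (B↔C swapped to make it positive)
  edge (7, 8)→(18, 4): d=(11,-4) top-left  bias=+0
  edge (18, 4)→(11, 15): d=(-7,11) right/bottom  bias=-1
  edge (11, 15)→(7, 8): d=(-4,-7) top-left  bias=+0
    (1,0)@(3, 1): e=[-93,186,0] → ·  [on edge]
    (8,2)@(17, 5): e=[7,4,82] → █
    (9,2)@(19, 5): e=[15,-18,96] → ·
    (5,3)@(11, 7): e=[5,56,32] → █
    (6,3)@(13, 7): e=[13,34,46] → █
    (7,3)@(15, 7): e=[21,12,60] → █
    (8,3)@(17, 7): e=[29,-10,74] → ·
    (4,4)@(9, 9): e=[19,64,10] → █
    (7,4)@(15, 9): e=[43,-2,52] → ·
    (4,5)@(9, 11): e=[41,50,2] → █
    (7,5)@(15, 11): e=[65,-16,44] → ·
    (4,6)@(9, 13): e=[63,36,-6] → ·
    (5,7)@(11, 15): e=[93,0,0] → ·  [on edge]
  covered (11 px):
    · · · · · · · · · · · ·
    · · · · · · · · · · · ·
    · · · · · · · · █ · · ·
    · · · · · █ █ █ · · · ·
    · · · · █ █ █ · · · · ·
    · · · · █ █ █ · · · · ·
    · · · · · █ · · · · · ·
    · · · · · · · · · · · ·
    · · · · · · · · · · · ·
    · · · · · · · · · · · ·
    · · · · · · · · · · · ·
    · · · · · · · · · · · ·

Final: [62,52,18]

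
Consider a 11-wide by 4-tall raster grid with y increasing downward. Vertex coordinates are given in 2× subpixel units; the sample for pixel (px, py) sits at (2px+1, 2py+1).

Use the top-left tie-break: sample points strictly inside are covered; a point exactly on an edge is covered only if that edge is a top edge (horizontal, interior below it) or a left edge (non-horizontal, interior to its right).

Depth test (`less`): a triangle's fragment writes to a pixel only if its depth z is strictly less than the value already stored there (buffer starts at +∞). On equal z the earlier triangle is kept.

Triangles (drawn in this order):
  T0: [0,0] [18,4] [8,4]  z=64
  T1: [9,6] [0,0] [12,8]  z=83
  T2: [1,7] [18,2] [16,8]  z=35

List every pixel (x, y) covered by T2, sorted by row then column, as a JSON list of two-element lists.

T0:
  2·area = 40
  edge (0, 0)→(18, 4): d=(18,4) right/bottom  bias=-1
  edge (18, 4)→(8, 4): d=(-10,0) right/bottom  bias=-1
  edge (8, 4)→(0, 0): d=(-8,-4) top-left  bias=+0
    (1,0)@(3, 1): e=[6,30,4] → #
    (2,0)@(5, 1): e=[-2,30,12] → ·
    (1,1)@(3, 3): e=[42,10,-12] → ·
    (3,1)@(7, 3): e=[26,10,4] → #
    (4,1)@(9, 3): e=[18,10,12] → #
    (5,1)@(11, 3): e=[10,10,20] → #
    (6,1)@(13, 3): e=[2,10,28] → #
    (7,1)@(15, 3): e=[-6,10,36] → ·
    (3,2)@(7, 5): e=[62,-10,-12] → ·
    (4,2)@(9, 5): e=[54,-10,-4] → ·
    (5,2)@(11, 5): e=[46,-10,4] → ·
    (6,2)@(13, 5): e=[38,-10,12] → ·
  covered (5 px):
    · # · · · · · · · · ·
    · · · # # # # · · · ·
    · · · · · · · · · · ·
    · · · · · · · · · · ·
T1:
  degenerate (2·area = 0) — covers nothing
T2:
  2·area = 92
  edge (1, 7)→(18, 2): d=(17,-5) top-left  bias=+0
  edge (18, 2)→(16, 8): d=(-2,6) right/bottom  bias=-1
  edge (16, 8)→(1, 7): d=(-15,-1) top-left  bias=+0
    (7,1)@(15, 3): e=[2,16,74] → #
    (8,1)@(17, 3): e=[12,4,76] → #
    (9,1)@(19, 3): e=[22,-8,78] → ·
    (4,2)@(9, 5): e=[6,48,38] → #
    (5,2)@(11, 5): e=[16,36,40] → #
    (6,2)@(13, 5): e=[26,24,42] → #
    (8,2)@(17, 5): e=[46,0,46] → ·  [on edge]
    (0,3)@(1, 7): e=[0,92,0] → #  [on edge]
    (1,3)@(3, 7): e=[10,80,2] → #
    (2,3)@(5, 7): e=[20,68,4] → #
    (3,3)@(7, 7): e=[30,56,6] → #
    (8,3)@(17, 7): e=[80,-4,16] → ·
  covered (14 px):
    · · · · · · · · · · ·
    · · · · · · · # # · ·
    · · · · # # # # · · ·
    # # # # # # # # · · ·

Result: [[7,1],[8,1],[4,2],[5,2],[6,2],[7,2],[0,3],[1,3],[2,3],[3,3],[4,3],[5,3],[6,3],[7,3]]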